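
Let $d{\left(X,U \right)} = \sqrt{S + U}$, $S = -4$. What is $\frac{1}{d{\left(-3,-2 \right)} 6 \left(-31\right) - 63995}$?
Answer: $\frac{i}{- 63995 i + 186 \sqrt{6}} \approx -1.5625 \cdot 10^{-5} + 1.1124 \cdot 10^{-7} i$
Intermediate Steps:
$d{\left(X,U \right)} = \sqrt{-4 + U}$
$\frac{1}{d{\left(-3,-2 \right)} 6 \left(-31\right) - 63995} = \frac{1}{\sqrt{-4 - 2} \cdot 6 \left(-31\right) - 63995} = \frac{1}{\sqrt{-6} \cdot 6 \left(-31\right) - 63995} = \frac{1}{i \sqrt{6} \cdot 6 \left(-31\right) - 63995} = \frac{1}{6 i \sqrt{6} \left(-31\right) - 63995} = \frac{1}{- 186 i \sqrt{6} - 63995} = \frac{1}{-63995 - 186 i \sqrt{6}}$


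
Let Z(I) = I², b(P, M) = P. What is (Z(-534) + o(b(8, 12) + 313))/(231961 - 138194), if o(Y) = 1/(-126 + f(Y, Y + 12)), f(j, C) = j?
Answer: 55605421/18284565 ≈ 3.0411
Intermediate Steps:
o(Y) = 1/(-126 + Y)
(Z(-534) + o(b(8, 12) + 313))/(231961 - 138194) = ((-534)² + 1/(-126 + (8 + 313)))/(231961 - 138194) = (285156 + 1/(-126 + 321))/93767 = (285156 + 1/195)*(1/93767) = (55605421/195)*(1/93767) = 55605421/18284565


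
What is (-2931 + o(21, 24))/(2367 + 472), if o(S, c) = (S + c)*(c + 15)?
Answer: -1176/2839 ≈ -0.41423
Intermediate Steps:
o(S, c) = (15 + c)*(S + c) (o(S, c) = (S + c)*(15 + c) = (15 + c)*(S + c))
(-2931 + o(21, 24))/(2367 + 472) = (-2931 + (24**2 + 15*21 + 15*24 + 21*24))/(2367 + 472) = (-2931 + (576 + 315 + 360 + 504))/2839 = (-2931 + 1755)*(1/2839) = -1176*1/2839 = -1176/2839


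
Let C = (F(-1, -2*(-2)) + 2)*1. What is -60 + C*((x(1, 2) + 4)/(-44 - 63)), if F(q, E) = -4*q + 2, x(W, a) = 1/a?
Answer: -6456/107 ≈ -60.336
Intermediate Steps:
x(W, a) = 1/a
F(q, E) = 2 - 4*q
C = 8 (C = ((2 - 4*(-1)) + 2)*1 = ((2 + 4) + 2)*1 = (6 + 2)*1 = 8*1 = 8)
-60 + C*((x(1, 2) + 4)/(-44 - 63)) = -60 + 8*((1/2 + 4)/(-44 - 63)) = -60 + 8*((½ + 4)/(-107)) = -60 + 8*((9/2)*(-1/107)) = -60 + 8*(-9/214) = -60 - 36/107 = -6456/107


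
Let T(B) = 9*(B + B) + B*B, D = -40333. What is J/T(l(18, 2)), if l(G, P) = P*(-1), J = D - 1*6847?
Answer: 11795/8 ≈ 1474.4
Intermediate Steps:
J = -47180 (J = -40333 - 1*6847 = -40333 - 6847 = -47180)
l(G, P) = -P
T(B) = B² + 18*B (T(B) = 9*(2*B) + B² = 18*B + B² = B² + 18*B)
J/T(l(18, 2)) = -47180*(-1/(2*(18 - 1*2))) = -47180*(-1/(2*(18 - 2))) = -47180/((-2*16)) = -47180/(-32) = -47180*(-1/32) = 11795/8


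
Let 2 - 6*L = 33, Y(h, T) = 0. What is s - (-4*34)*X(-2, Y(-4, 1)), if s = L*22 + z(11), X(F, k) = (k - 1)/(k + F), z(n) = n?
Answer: -104/3 ≈ -34.667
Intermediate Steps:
L = -31/6 (L = ⅓ - ⅙*33 = ⅓ - 11/2 = -31/6 ≈ -5.1667)
X(F, k) = (-1 + k)/(F + k)
s = -308/3 (s = -31/6*22 + 11 = -341/3 + 11 = -308/3 ≈ -102.67)
s - (-4*34)*X(-2, Y(-4, 1)) = -308/3 - (-4*34)*(-1 + 0)/(-2 + 0) = -308/3 - (-136)*-1/(-2) = -308/3 - (-136)*(-½*(-1)) = -308/3 - (-136)/2 = -308/3 - 1*(-68) = -308/3 + 68 = -104/3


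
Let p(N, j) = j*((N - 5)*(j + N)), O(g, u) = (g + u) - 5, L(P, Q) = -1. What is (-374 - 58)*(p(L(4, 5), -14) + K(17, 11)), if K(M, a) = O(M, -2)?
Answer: 540000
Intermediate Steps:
O(g, u) = -5 + g + u
K(M, a) = -7 + M (K(M, a) = -5 + M - 2 = -7 + M)
p(N, j) = j*(-5 + N)*(N + j) (p(N, j) = j*((-5 + N)*(N + j)) = j*(-5 + N)*(N + j))
(-374 - 58)*(p(L(4, 5), -14) + K(17, 11)) = (-374 - 58)*(-14*((-1)² - 5*(-1) - 5*(-14) - 1*(-14)) + (-7 + 17)) = -432*(-14*(1 + 5 + 70 + 14) + 10) = -432*(-14*90 + 10) = -432*(-1260 + 10) = -432*(-1250) = 540000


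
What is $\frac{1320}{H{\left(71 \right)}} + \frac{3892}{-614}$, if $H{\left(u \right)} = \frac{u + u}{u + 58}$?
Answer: $\frac{25999814}{21797} \approx 1192.8$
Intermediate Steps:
$H{\left(u \right)} = \frac{2 u}{58 + u}$
$\frac{1320}{H{\left(71 \right)}} + \frac{3892}{-614} = \frac{1320}{2 \cdot 71 \frac{1}{58 + 71}} + \frac{3892}{-614} = \frac{1320}{2 \cdot 71 \cdot \frac{1}{129}} + 3892 \left(- \frac{1}{614}\right) = \frac{1320}{2 \cdot 71 \cdot \frac{1}{129}} - \frac{1946}{307} = \frac{1320}{\frac{142}{129}} - \frac{1946}{307} = 1320 \cdot \frac{129}{142} - \frac{1946}{307} = \frac{85140}{71} - \frac{1946}{307} = \frac{25999814}{21797}$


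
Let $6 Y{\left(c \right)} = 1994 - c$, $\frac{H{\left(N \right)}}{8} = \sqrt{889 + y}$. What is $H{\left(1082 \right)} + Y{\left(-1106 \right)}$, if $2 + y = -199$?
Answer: $\frac{1550}{3} + 32 \sqrt{43} \approx 726.5$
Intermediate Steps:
$y = -201$ ($y = -2 - 199 = -201$)
$H{\left(N \right)} = 32 \sqrt{43}$ ($H{\left(N \right)} = 8 \sqrt{889 - 201} = 8 \sqrt{688} = 8 \cdot 4 \sqrt{43} = 32 \sqrt{43}$)
$Y{\left(c \right)} = \frac{997}{3} - \frac{c}{6}$ ($Y{\left(c \right)} = \frac{1994 - c}{6} = \frac{997}{3} - \frac{c}{6}$)
$H{\left(1082 \right)} + Y{\left(-1106 \right)} = 32 \sqrt{43} + \left(\frac{997}{3} - - \frac{553}{3}\right) = 32 \sqrt{43} + \left(\frac{997}{3} + \frac{553}{3}\right) = 32 \sqrt{43} + \frac{1550}{3} = \frac{1550}{3} + 32 \sqrt{43}$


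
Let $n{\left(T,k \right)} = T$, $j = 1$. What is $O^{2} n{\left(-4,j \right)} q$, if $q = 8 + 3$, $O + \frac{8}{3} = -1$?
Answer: $- \frac{5324}{9} \approx -591.56$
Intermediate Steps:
$O = - \frac{11}{3}$ ($O = - \frac{8}{3} - 1 = - \frac{11}{3} \approx -3.6667$)
$q = 11$
$O^{2} n{\left(-4,j \right)} q = \left(- \frac{11}{3}\right)^{2} \left(-4\right) 11 = \frac{121}{9} \left(-4\right) 11 = \left(- \frac{484}{9}\right) 11 = - \frac{5324}{9}$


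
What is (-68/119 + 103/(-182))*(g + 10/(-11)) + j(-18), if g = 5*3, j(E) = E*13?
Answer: -500553/2002 ≈ -250.03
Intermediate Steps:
j(E) = 13*E
g = 15
(-68/119 + 103/(-182))*(g + 10/(-11)) + j(-18) = (-68/119 + 103/(-182))*(15 + 10/(-11)) + 13*(-18) = (-68*1/119 + 103*(-1/182))*(15 + 10*(-1/11)) - 234 = (-4/7 - 103/182)*(15 - 10/11) - 234 = -207/182*155/11 - 234 = -32085/2002 - 234 = -500553/2002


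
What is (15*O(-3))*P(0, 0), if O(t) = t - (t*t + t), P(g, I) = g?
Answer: 0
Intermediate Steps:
O(t) = -t**2 (O(t) = t - (t**2 + t) = t - (t + t**2) = t + (-t - t**2) = -t**2)
(15*O(-3))*P(0, 0) = (15*(-1*(-3)**2))*0 = (15*(-1*9))*0 = (15*(-9))*0 = -135*0 = 0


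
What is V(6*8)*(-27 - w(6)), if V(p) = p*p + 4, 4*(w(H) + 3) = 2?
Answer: -56546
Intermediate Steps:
w(H) = -5/2 (w(H) = -3 + (¼)*2 = -3 + ½ = -5/2)
V(p) = 4 + p² (V(p) = p² + 4 = 4 + p²)
V(6*8)*(-27 - w(6)) = (4 + (6*8)²)*(-27 - 1*(-5/2)) = (4 + 48²)*(-27 + 5/2) = (4 + 2304)*(-49/2) = 2308*(-49/2) = -56546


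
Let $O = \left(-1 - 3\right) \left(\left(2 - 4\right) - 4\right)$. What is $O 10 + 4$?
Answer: $244$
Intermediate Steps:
$O = 24$ ($O = - 4 \left(-2 - 4\right) = \left(-4\right) \left(-6\right) = 24$)
$O 10 + 4 = 24 \cdot 10 + 4 = 240 + 4 = 244$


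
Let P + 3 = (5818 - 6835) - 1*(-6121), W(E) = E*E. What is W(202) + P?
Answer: 45905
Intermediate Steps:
W(E) = E**2
P = 5101 (P = -3 + ((5818 - 6835) - 1*(-6121)) = -3 + (-1017 + 6121) = -3 + 5104 = 5101)
W(202) + P = 202**2 + 5101 = 40804 + 5101 = 45905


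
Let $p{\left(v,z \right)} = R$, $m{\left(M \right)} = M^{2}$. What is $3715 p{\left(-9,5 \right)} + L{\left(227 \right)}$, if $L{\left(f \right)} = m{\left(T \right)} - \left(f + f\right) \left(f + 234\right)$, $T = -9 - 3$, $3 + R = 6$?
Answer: $-198005$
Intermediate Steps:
$R = 3$ ($R = -3 + 6 = 3$)
$T = -12$ ($T = -9 - 3 = -12$)
$p{\left(v,z \right)} = 3$
$L{\left(f \right)} = 144 - 2 f \left(234 + f\right)$ ($L{\left(f \right)} = \left(-12\right)^{2} - \left(f + f\right) \left(f + 234\right) = 144 - 2 f \left(234 + f\right)$)
$3715 p{\left(-9,5 \right)} + L{\left(227 \right)} = 3715 \cdot 3 - \left(106092 + 103058\right) = 11145 - 209150 = -198005$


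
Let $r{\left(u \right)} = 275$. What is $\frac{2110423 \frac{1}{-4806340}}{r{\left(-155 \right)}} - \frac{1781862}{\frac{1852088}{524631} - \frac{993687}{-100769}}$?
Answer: $- \frac{17787057646401400410560641}{133675861977140664500} \approx -1.3306 \cdot 10^{5}$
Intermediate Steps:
$\frac{2110423 \frac{1}{-4806340}}{r{\left(-155 \right)}} - \frac{1781862}{\frac{1852088}{524631} - \frac{993687}{-100769}} = \frac{2110423 \frac{1}{-4806340}}{275} - \frac{1781862}{\frac{1852088}{524631} - \frac{993687}{-100769}} = 2110423 \left(- \frac{1}{4806340}\right) \frac{1}{275} - \frac{1781862}{1852088 \cdot \frac{1}{524631} - - \frac{993687}{100769}} = \left(- \frac{301489}{686620}\right) \frac{1}{275} - \frac{1781862}{\frac{1852088}{524631} + \frac{993687}{100769}} = - \frac{301489}{188820500} - \frac{1781862}{\frac{707952060169}{52866541239}} = - \frac{301489}{188820500} - \frac{94200880905207018}{707952060169} = - \frac{17787057646401400410560641}{133675861977140664500}$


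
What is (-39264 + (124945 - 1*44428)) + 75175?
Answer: 116428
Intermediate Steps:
(-39264 + (124945 - 1*44428)) + 75175 = (-39264 + (124945 - 44428)) + 75175 = (-39264 + 80517) + 75175 = 41253 + 75175 = 116428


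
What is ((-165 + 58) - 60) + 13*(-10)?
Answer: -297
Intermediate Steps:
((-165 + 58) - 60) + 13*(-10) = (-107 - 60) - 130 = -167 - 130 = -297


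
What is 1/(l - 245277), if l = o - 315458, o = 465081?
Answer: -1/95654 ≈ -1.0454e-5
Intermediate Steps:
l = 149623 (l = 465081 - 315458 = 149623)
1/(l - 245277) = 1/(149623 - 245277) = 1/(-95654) = -1/95654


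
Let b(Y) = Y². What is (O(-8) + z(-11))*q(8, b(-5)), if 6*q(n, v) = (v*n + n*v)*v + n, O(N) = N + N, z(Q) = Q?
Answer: -45036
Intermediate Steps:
O(N) = 2*N
q(n, v) = n/6 + n*v²/3 (q(n, v) = ((v*n + n*v)*v + n)/6 = ((n*v + n*v)*v + n)/6 = ((2*n*v)*v + n)/6 = (2*n*v² + n)/6 = (n + 2*n*v²)/6 = n/6 + n*v²/3)
(O(-8) + z(-11))*q(8, b(-5)) = (2*(-8) - 11)*((⅙)*8*(1 + 2*((-5)²)²)) = (-16 - 11)*((⅙)*8*(1 + 2*25²)) = -9*8*(1 + 2*625)/2 = -9*8*(1 + 1250)/2 = -9*8*1251/2 = -27*1668 = -45036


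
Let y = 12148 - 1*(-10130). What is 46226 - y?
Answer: 23948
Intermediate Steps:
y = 22278 (y = 12148 + 10130 = 22278)
46226 - y = 46226 - 1*22278 = 46226 - 22278 = 23948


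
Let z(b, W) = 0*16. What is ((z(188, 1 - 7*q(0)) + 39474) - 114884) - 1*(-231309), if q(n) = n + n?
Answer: 155899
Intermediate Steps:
q(n) = 2*n
z(b, W) = 0
((z(188, 1 - 7*q(0)) + 39474) - 114884) - 1*(-231309) = ((0 + 39474) - 114884) - 1*(-231309) = (39474 - 114884) + 231309 = -75410 + 231309 = 155899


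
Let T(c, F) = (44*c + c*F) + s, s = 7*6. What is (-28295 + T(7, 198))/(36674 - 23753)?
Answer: -8853/4307 ≈ -2.0555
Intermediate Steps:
s = 42
T(c, F) = 42 + 44*c + F*c (T(c, F) = (44*c + c*F) + 42 = (44*c + F*c) + 42 = 42 + 44*c + F*c)
(-28295 + T(7, 198))/(36674 - 23753) = (-28295 + (42 + 44*7 + 198*7))/(36674 - 23753) = (-28295 + (42 + 308 + 1386))/12921 = (-28295 + 1736)*(1/12921) = -26559*1/12921 = -8853/4307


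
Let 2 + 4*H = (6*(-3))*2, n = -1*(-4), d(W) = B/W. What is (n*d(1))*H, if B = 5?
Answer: -190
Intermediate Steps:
d(W) = 5/W
n = 4
H = -19/2 (H = -½ + ((6*(-3))*2)/4 = -½ + (-18*2)/4 = -½ + (¼)*(-36) = -½ - 9 = -19/2 ≈ -9.5000)
(n*d(1))*H = (4*(5/1))*(-19/2) = (4*(5*1))*(-19/2) = (4*5)*(-19/2) = 20*(-19/2) = -190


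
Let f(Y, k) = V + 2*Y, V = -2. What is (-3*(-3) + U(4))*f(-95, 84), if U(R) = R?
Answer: -2496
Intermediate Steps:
f(Y, k) = -2 + 2*Y
(-3*(-3) + U(4))*f(-95, 84) = (-3*(-3) + 4)*(-2 + 2*(-95)) = (9 + 4)*(-2 - 190) = 13*(-192) = -2496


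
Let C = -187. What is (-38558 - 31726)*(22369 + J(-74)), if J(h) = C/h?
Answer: -58177335006/37 ≈ -1.5724e+9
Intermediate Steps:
J(h) = -187/h
(-38558 - 31726)*(22369 + J(-74)) = (-38558 - 31726)*(22369 - 187/(-74)) = -70284*(22369 - 187*(-1/74)) = -70284*(22369 + 187/74) = -70284*1655493/74 = -58177335006/37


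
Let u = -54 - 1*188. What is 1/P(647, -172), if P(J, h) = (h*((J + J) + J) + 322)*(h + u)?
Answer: 1/138081420 ≈ 7.2421e-9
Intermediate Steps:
u = -242 (u = -54 - 188 = -242)
P(J, h) = (-242 + h)*(322 + 3*J*h) (P(J, h) = (h*((J + J) + J) + 322)*(h - 242) = (h*(2*J + J) + 322)*(-242 + h) = (h*(3*J) + 322)*(-242 + h) = (3*J*h + 322)*(-242 + h) = (322 + 3*J*h)*(-242 + h) = (-242 + h)*(322 + 3*J*h))
1/P(647, -172) = 1/(-77924 + 322*(-172) - 726*647*(-172) + 3*647*(-172)²) = 1/(-77924 - 55384 + 80792184 + 3*647*29584) = 1/(-77924 - 55384 + 80792184 + 57422544) = 1/138081420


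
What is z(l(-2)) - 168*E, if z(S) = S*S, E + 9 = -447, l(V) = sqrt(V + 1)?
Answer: 76607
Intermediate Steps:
l(V) = sqrt(1 + V)
E = -456 (E = -9 - 447 = -456)
z(S) = S**2
z(l(-2)) - 168*E = (sqrt(1 - 2))**2 - 168*(-456) = (sqrt(-1))**2 + 76608 = I**2 + 76608 = -1 + 76608 = 76607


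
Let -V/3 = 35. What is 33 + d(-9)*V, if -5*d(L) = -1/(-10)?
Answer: 351/10 ≈ 35.100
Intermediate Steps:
V = -105 (V = -3*35 = -105)
d(L) = -1/50 (d(L) = -(-1)/(5*(-10)) = -(-1)*(-1)/(5*10) = -1/5*1/10 = -1/50)
33 + d(-9)*V = 33 - 1/50*(-105) = 33 + 21/10 = 351/10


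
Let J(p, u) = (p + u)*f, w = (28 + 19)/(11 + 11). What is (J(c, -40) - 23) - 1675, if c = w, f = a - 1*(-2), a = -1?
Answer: -38189/22 ≈ -1735.9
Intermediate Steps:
f = 1 (f = -1 - 1*(-2) = -1 + 2 = 1)
w = 47/22 ≈ 2.1364
c = 47/22 ≈ 2.1364
J(p, u) = p + u (J(p, u) = (p + u)*1 = p + u)
(J(c, -40) - 23) - 1675 = ((47/22 - 40) - 23) - 1675 = (-833/22 - 23) - 1675 = -1339/22 - 1675 = -38189/22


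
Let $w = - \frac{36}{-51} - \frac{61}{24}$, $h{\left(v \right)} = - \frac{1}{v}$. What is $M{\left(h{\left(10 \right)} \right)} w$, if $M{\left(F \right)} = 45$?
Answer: $- \frac{11235}{136} \approx -82.61$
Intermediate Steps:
$w = - \frac{749}{408}$ ($w = \left(-36\right) \left(- \frac{1}{51}\right) - \frac{61}{24} = \frac{12}{17} - \frac{61}{24} = - \frac{749}{408} \approx -1.8358$)
$M{\left(h{\left(10 \right)} \right)} w = 45 \left(- \frac{749}{408}\right) = - \frac{11235}{136}$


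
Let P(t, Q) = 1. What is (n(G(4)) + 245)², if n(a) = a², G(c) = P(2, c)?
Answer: 60516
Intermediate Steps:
G(c) = 1
(n(G(4)) + 245)² = (1² + 245)² = (1 + 245)² = 246² = 60516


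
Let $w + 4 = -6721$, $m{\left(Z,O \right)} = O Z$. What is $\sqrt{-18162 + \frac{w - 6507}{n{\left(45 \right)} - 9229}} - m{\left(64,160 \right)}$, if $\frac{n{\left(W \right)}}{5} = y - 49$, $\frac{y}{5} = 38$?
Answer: $-10240 + \frac{11 i \sqrt{681566254}}{2131} \approx -10240.0 + 134.76 i$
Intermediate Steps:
$y = 190$ ($y = 5 \cdot 38 = 190$)
$n{\left(W \right)} = 705$ ($n{\left(W \right)} = 5 \left(190 - 49\right) = 5 \cdot 141 = 705$)
$w = -6725$ ($w = -4 - 6721 = -6725$)
$\sqrt{-18162 + \frac{w - 6507}{n{\left(45 \right)} - 9229}} - m{\left(64,160 \right)} = \sqrt{-18162 + \frac{-6725 - 6507}{705 - 9229}} - 160 \cdot 64 = \sqrt{-18162 - \frac{13232}{-8524}} - 10240 = \sqrt{-18162 - - \frac{3308}{2131}} - 10240 = \sqrt{-18162 + \frac{3308}{2131}} - 10240 = \sqrt{- \frac{38699914}{2131}} - 10240 = \frac{11 i \sqrt{681566254}}{2131} - 10240 = -10240 + \frac{11 i \sqrt{681566254}}{2131}$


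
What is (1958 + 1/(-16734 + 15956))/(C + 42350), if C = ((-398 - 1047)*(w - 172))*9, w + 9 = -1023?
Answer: 1523323/12214887860 ≈ 0.00012471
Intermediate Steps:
w = -1032 (w = -9 - 1023 = -1032)
C = 15658020 (C = ((-398 - 1047)*(-1032 - 172))*9 = -1445*(-1204)*9 = 1739780*9 = 15658020)
(1958 + 1/(-16734 + 15956))/(C + 42350) = (1958 + 1/(-16734 + 15956))/(15658020 + 42350) = (1958 + 1/(-778))/15700370 = (1958 - 1/778)*(1/15700370) = (1523323/778)*(1/15700370) = 1523323/12214887860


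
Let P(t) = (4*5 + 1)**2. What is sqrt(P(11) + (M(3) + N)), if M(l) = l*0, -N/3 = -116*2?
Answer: sqrt(1137) ≈ 33.719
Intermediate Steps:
N = 696 (N = -(-348)*2 = -3*(-232) = 696)
M(l) = 0
P(t) = 441 (P(t) = (20 + 1)**2 = 21**2 = 441)
sqrt(P(11) + (M(3) + N)) = sqrt(441 + (0 + 696)) = sqrt(441 + 696) = sqrt(1137)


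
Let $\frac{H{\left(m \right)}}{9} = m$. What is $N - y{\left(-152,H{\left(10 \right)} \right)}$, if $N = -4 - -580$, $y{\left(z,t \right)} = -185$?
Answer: $761$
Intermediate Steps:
$H{\left(m \right)} = 9 m$
$N = 576$ ($N = -4 + 580 = 576$)
$N - y{\left(-152,H{\left(10 \right)} \right)} = 576 - -185 = 576 + 185 = 761$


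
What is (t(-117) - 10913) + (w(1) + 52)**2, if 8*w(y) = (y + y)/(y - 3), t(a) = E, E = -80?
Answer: -531327/64 ≈ -8302.0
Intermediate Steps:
t(a) = -80
w(y) = y/(4*(-3 + y)) (w(y) = ((y + y)/(y - 3))/8 = ((2*y)/(-3 + y))/8 = (2*y/(-3 + y))/8 = y/(4*(-3 + y)))
(t(-117) - 10913) + (w(1) + 52)**2 = (-80 - 10913) + ((1/4)*1/(-3 + 1) + 52)**2 = -10993 + ((1/4)*1/(-2) + 52)**2 = -10993 + ((1/4)*1*(-1/2) + 52)**2 = -10993 + (-1/8 + 52)**2 = -10993 + (415/8)**2 = -10993 + 172225/64 = -531327/64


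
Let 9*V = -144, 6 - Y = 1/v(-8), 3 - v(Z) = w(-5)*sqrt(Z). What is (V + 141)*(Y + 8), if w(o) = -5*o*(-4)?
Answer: 140015375/80009 + 25000*I*sqrt(2)/80009 ≈ 1750.0 + 0.44189*I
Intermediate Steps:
w(o) = 20*o
v(Z) = 3 + 100*sqrt(Z) (v(Z) = 3 - 20*(-5)*sqrt(Z) = 3 - (-100)*sqrt(Z) = 3 + 100*sqrt(Z))
Y = 6 - 1/(3 + 200*I*sqrt(2)) (Y = 6 - 1/(3 + 100*sqrt(-8)) = 6 - 1/(3 + 100*(2*I*sqrt(2))) = 6 - 1/(3 + 200*I*sqrt(2)) ≈ 6.0 + 0.0035351*I)
V = -16 (V = (1/9)*(-144) = -16)
(V + 141)*(Y + 8) = (-16 + 141)*((480051/80009 + 200*I*sqrt(2)/80009) + 8) = 125*(1120123/80009 + 200*I*sqrt(2)/80009) = 140015375/80009 + 25000*I*sqrt(2)/80009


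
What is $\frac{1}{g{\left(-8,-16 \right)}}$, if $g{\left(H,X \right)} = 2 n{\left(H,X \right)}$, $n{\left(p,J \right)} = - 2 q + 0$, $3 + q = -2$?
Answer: $\frac{1}{20} \approx 0.05$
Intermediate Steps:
$q = -5$ ($q = -3 - 2 = -5$)
$n{\left(p,J \right)} = 10$ ($n{\left(p,J \right)} = \left(-2\right) \left(-5\right) + 0 = 10 + 0 = 10$)
$g{\left(H,X \right)} = 20$ ($g{\left(H,X \right)} = 2 \cdot 10 = 20$)
$\frac{1}{g{\left(-8,-16 \right)}} = \frac{1}{20}$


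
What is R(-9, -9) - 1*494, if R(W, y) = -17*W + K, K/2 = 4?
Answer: -333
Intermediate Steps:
K = 8 (K = 2*4 = 8)
R(W, y) = 8 - 17*W (R(W, y) = -17*W + 8 = 8 - 17*W)
R(-9, -9) - 1*494 = (8 - 17*(-9)) - 1*494 = (8 + 153) - 494 = 161 - 494 = -333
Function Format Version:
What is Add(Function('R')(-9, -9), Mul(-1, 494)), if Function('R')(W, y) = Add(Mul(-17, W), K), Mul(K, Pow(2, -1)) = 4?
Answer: -333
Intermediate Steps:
K = 8 (K = Mul(2, 4) = 8)
Function('R')(W, y) = Add(8, Mul(-17, W)) (Function('R')(W, y) = Add(Mul(-17, W), 8) = Add(8, Mul(-17, W)))
Add(Function('R')(-9, -9), Mul(-1, 494)) = Add(Add(8, Mul(-17, -9)), Mul(-1, 494)) = Add(Add(8, 153), -494) = Add(161, -494) = -333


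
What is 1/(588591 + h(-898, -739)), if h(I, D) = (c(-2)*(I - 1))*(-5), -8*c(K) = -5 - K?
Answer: 8/4722213 ≈ 1.6941e-6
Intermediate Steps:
c(K) = 5/8 + K/8 (c(K) = -(-5 - K)/8 = 5/8 + K/8)
h(I, D) = 15/8 - 15*I/8 (h(I, D) = ((5/8 + (⅛)*(-2))*(I - 1))*(-5) = ((5/8 - ¼)*(-1 + I))*(-5) = (3*(-1 + I)/8)*(-5) = (-3/8 + 3*I/8)*(-5) = 15/8 - 15*I/8)
1/(588591 + h(-898, -739)) = 1/(588591 + (15/8 - 15/8*(-898))) = 1/(588591 + (15/8 + 6735/4)) = 1/(588591 + 13485/8) = 1/(4722213/8) = 8/4722213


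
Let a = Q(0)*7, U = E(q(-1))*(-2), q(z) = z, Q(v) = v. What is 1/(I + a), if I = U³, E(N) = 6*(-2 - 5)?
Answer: 1/592704 ≈ 1.6872e-6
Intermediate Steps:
E(N) = -42 (E(N) = 6*(-7) = -42)
U = 84 (U = -42*(-2) = 84)
I = 592704 (I = 84³ = 592704)
a = 0 (a = 0*7 = 0)
1/(I + a) = 1/(592704 + 0) = 1/592704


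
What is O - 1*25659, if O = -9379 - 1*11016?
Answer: -46054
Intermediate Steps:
O = -20395 (O = -9379 - 11016 = -20395)
O - 1*25659 = -20395 - 1*25659 = -20395 - 25659 = -46054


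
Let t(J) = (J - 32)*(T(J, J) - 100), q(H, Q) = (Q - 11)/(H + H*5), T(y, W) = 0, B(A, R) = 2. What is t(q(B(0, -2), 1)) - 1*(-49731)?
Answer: 159043/3 ≈ 53014.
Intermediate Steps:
q(H, Q) = (-11 + Q)/(6*H) (q(H, Q) = (-11 + Q)/(H + 5*H) = (-11 + Q)/((6*H)) = (-11 + Q)*(1/(6*H)) = (-11 + Q)/(6*H))
t(J) = 3200 - 100*J (t(J) = (J - 32)*(0 - 100) = (-32 + J)*(-100) = 3200 - 100*J)
t(q(B(0, -2), 1)) - 1*(-49731) = (3200 - 50*(-11 + 1)/(3*2)) - 1*(-49731) = (3200 - 50*(-10)/(3*2)) + 49731 = (3200 - 100*(-⅚)) + 49731 = (3200 + 250/3) + 49731 = 9850/3 + 49731 = 159043/3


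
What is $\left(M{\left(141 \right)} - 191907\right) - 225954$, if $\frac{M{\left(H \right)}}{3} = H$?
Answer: $-417438$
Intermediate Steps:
$M{\left(H \right)} = 3 H$
$\left(M{\left(141 \right)} - 191907\right) - 225954 = \left(3 \cdot 141 - 191907\right) - 225954 = \left(423 - 191907\right) - 225954 = -191484 - 225954 = -417438$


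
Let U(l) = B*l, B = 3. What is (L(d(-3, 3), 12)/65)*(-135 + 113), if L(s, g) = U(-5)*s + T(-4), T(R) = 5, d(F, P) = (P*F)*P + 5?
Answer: -1474/13 ≈ -113.38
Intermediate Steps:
d(F, P) = 5 + F*P**2 (d(F, P) = (F*P)*P + 5 = F*P**2 + 5 = 5 + F*P**2)
U(l) = 3*l
L(s, g) = 5 - 15*s (L(s, g) = (3*(-5))*s + 5 = -15*s + 5 = 5 - 15*s)
(L(d(-3, 3), 12)/65)*(-135 + 113) = ((5 - 15*(5 - 3*3**2))/65)*(-135 + 113) = ((5 - 15*(5 - 3*9))*(1/65))*(-22) = ((5 - 15*(5 - 27))*(1/65))*(-22) = ((5 - 15*(-22))*(1/65))*(-22) = ((5 + 330)*(1/65))*(-22) = (335*(1/65))*(-22) = (67/13)*(-22) = -1474/13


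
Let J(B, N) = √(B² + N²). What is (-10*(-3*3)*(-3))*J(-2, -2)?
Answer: -540*√2 ≈ -763.68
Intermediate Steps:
(-10*(-3*3)*(-3))*J(-2, -2) = (-10*(-3*3)*(-3))*√((-2)² + (-2)²) = (-(-90)*(-3))*√(4 + 4) = (-10*27)*√8 = -540*√2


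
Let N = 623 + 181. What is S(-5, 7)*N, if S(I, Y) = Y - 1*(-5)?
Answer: 9648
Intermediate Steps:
N = 804
S(I, Y) = 5 + Y (S(I, Y) = Y + 5 = 5 + Y)
S(-5, 7)*N = (5 + 7)*804 = 12*804 = 9648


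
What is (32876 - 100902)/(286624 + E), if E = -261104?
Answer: -34013/12760 ≈ -2.6656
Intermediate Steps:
(32876 - 100902)/(286624 + E) = (32876 - 100902)/(286624 - 261104) = -68026/25520 = -68026*1/25520 = -34013/12760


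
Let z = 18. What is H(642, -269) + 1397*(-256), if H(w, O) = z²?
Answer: -357308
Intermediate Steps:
H(w, O) = 324 (H(w, O) = 18² = 324)
H(642, -269) + 1397*(-256) = 324 + 1397*(-256) = 324 - 357632 = -357308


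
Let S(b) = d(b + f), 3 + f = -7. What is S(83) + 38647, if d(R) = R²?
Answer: 43976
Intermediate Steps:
f = -10 (f = -3 - 7 = -10)
S(b) = (-10 + b)² (S(b) = (b - 10)² = (-10 + b)²)
S(83) + 38647 = (-10 + 83)² + 38647 = 73² + 38647 = 5329 + 38647 = 43976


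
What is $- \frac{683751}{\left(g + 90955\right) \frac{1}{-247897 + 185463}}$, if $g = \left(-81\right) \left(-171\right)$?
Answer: $\frac{21344654967}{52403} \approx 4.0732 \cdot 10^{5}$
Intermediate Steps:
$g = 13851$
$- \frac{683751}{\left(g + 90955\right) \frac{1}{-247897 + 185463}} = - \frac{683751}{\left(13851 + 90955\right) \frac{1}{-247897 + 185463}} = - \frac{683751}{104806 \frac{1}{-62434}} = - \frac{683751}{104806 \left(- \frac{1}{62434}\right)} = - \frac{683751}{- \frac{52403}{31217}} = \left(-683751\right) \left(- \frac{31217}{52403}\right) = \frac{21344654967}{52403}$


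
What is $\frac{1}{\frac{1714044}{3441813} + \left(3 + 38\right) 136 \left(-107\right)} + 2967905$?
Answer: $\frac{2031525095821391949}{684498019924} \approx 2.9679 \cdot 10^{6}$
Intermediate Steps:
$\frac{1}{\frac{1714044}{3441813} + \left(3 + 38\right) 136 \left(-107\right)} + 2967905 = \frac{1}{1714044 \cdot \frac{1}{3441813} + 41 \cdot 136 \left(-107\right)} + 2967905 = \frac{1}{\frac{571348}{1147271} + 5576 \left(-107\right)} + 2967905 = \frac{1}{\frac{571348}{1147271} - 596632} + 2967905 = \frac{1}{- \frac{684498019924}{1147271}} + 2967905 = - \frac{1147271}{684498019924} + 2967905 = \frac{2031525095821391949}{684498019924}$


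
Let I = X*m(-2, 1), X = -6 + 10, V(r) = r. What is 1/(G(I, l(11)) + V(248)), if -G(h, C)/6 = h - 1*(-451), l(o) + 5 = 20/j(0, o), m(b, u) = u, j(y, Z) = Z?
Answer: -1/2482 ≈ -0.00040290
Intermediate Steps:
X = 4
I = 4 (I = 4*1 = 4)
l(o) = -5 + 20/o
G(h, C) = -2706 - 6*h (G(h, C) = -6*(h - 1*(-451)) = -6*(h + 451) = -6*(451 + h) = -2706 - 6*h)
1/(G(I, l(11)) + V(248)) = 1/((-2706 - 6*4) + 248) = 1/((-2706 - 24) + 248) = 1/(-2730 + 248) = 1/(-2482) = -1/2482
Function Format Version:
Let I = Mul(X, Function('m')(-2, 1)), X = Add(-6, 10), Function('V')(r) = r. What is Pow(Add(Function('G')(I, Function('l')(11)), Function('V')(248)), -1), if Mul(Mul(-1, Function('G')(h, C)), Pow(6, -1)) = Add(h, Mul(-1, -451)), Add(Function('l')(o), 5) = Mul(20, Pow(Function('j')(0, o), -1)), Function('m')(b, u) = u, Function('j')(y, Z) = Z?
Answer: Rational(-1, 2482) ≈ -0.00040290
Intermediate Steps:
X = 4
I = 4 (I = Mul(4, 1) = 4)
Function('l')(o) = Add(-5, Mul(20, Pow(o, -1)))
Function('G')(h, C) = Add(-2706, Mul(-6, h)) (Function('G')(h, C) = Mul(-6, Add(h, Mul(-1, -451))) = Mul(-6, Add(h, 451)) = Mul(-6, Add(451, h)) = Add(-2706, Mul(-6, h)))
Pow(Add(Function('G')(I, Function('l')(11)), Function('V')(248)), -1) = Pow(Add(Add(-2706, Mul(-6, 4)), 248), -1) = Pow(Add(Add(-2706, -24), 248), -1) = Pow(Add(-2730, 248), -1) = Pow(-2482, -1) = Rational(-1, 2482)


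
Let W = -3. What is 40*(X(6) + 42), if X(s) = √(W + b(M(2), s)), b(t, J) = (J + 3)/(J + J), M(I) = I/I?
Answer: 1680 + 60*I ≈ 1680.0 + 60.0*I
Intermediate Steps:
M(I) = 1
b(t, J) = (3 + J)/(2*J) (b(t, J) = (3 + J)/((2*J)) = (3 + J)*(1/(2*J)) = (3 + J)/(2*J))
X(s) = √(-3 + (3 + s)/(2*s))
40*(X(6) + 42) = 40*(√(-10 + 6/6)/2 + 42) = 40*(√(-10 + 6*(⅙))/2 + 42) = 40*(√(-10 + 1)/2 + 42) = 40*(√(-9)/2 + 42) = 40*((3*I)/2 + 42) = 40*(3*I/2 + 42) = 40*(42 + 3*I/2) = 1680 + 60*I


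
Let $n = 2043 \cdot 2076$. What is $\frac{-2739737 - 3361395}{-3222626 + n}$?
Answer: $- \frac{3050566}{509321} \approx -5.9895$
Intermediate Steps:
$n = 4241268$
$\frac{-2739737 - 3361395}{-3222626 + n} = \frac{-2739737 - 3361395}{-3222626 + 4241268} = - \frac{6101132}{1018642} = \left(-6101132\right) \frac{1}{1018642} = - \frac{3050566}{509321}$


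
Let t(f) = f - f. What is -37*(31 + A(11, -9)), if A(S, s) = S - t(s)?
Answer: -1554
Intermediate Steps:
t(f) = 0
A(S, s) = S (A(S, s) = S - 1*0 = S + 0 = S)
-37*(31 + A(11, -9)) = -37*(31 + 11) = -37*42 = -1554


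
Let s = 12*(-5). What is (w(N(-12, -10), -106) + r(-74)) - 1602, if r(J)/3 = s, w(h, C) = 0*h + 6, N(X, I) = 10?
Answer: -1776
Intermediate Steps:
w(h, C) = 6 (w(h, C) = 0 + 6 = 6)
s = -60
r(J) = -180 (r(J) = 3*(-60) = -180)
(w(N(-12, -10), -106) + r(-74)) - 1602 = (6 - 180) - 1602 = -174 - 1602 = -1776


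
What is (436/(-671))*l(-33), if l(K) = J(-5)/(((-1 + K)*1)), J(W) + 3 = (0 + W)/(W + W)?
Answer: -545/11407 ≈ -0.047778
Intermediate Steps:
J(W) = -5/2 (J(W) = -3 + (0 + W)/(W + W) = -3 + W/((2*W)) = -3 + W*(1/(2*W)) = -3 + ½ = -5/2)
l(K) = -5/(2*(-1 + K))
(436/(-671))*l(-33) = (436/(-671))*(-5/(-2 + 2*(-33))) = (436*(-1/671))*(-5/(-2 - 66)) = -(-2180)/(671*(-68)) = -(-2180)*(-1)/(671*68) = -436/671*5/68 = -545/11407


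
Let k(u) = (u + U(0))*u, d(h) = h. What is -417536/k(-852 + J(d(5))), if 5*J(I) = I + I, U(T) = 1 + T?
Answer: -208768/360825 ≈ -0.57858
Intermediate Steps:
J(I) = 2*I/5 (J(I) = (I + I)/5 = (2*I)/5 = 2*I/5)
k(u) = u*(1 + u) (k(u) = (u + (1 + 0))*u = (u + 1)*u = (1 + u)*u = u*(1 + u))
-417536/k(-852 + J(d(5))) = -417536*1/((1 + (-852 + (2/5)*5))*(-852 + (2/5)*5)) = -417536*1/((1 + (-852 + 2))*(-852 + 2)) = -417536*(-1/(850*(1 - 850))) = -417536/((-850*(-849))) = -417536/721650 = -417536*1/721650 = -208768/360825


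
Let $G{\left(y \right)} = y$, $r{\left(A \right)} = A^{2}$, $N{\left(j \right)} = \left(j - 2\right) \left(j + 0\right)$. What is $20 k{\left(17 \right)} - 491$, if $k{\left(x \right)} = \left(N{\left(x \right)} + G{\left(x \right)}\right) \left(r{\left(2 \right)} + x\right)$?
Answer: $113749$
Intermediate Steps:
$N{\left(j \right)} = j \left(-2 + j\right)$ ($N{\left(j \right)} = \left(-2 + j\right) j = j \left(-2 + j\right)$)
$k{\left(x \right)} = \left(4 + x\right) \left(x + x \left(-2 + x\right)\right)$ ($k{\left(x \right)} = \left(x \left(-2 + x\right) + x\right) \left(2^{2} + x\right) = \left(x + x \left(-2 + x\right)\right) \left(4 + x\right) = \left(4 + x\right) \left(x + x \left(-2 + x\right)\right)$)
$20 k{\left(17 \right)} - 491 = 20 \cdot 17 \left(-4 + 17^{2} + 3 \cdot 17\right) - 491 = 20 \cdot 17 \left(-4 + 289 + 51\right) - 491 = 20 \cdot 17 \cdot 336 - 491 = 20 \cdot 5712 - 491 = 114240 - 491 = 113749$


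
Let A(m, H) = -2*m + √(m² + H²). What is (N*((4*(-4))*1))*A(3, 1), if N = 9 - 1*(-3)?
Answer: 1152 - 192*√10 ≈ 544.84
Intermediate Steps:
N = 12 (N = 9 + 3 = 12)
A(m, H) = √(H² + m²) - 2*m (A(m, H) = -2*m + √(H² + m²) = √(H² + m²) - 2*m)
(N*((4*(-4))*1))*A(3, 1) = (12*((4*(-4))*1))*(√(1² + 3²) - 2*3) = (12*(-16*1))*(√(1 + 9) - 6) = (12*(-16))*(√10 - 6) = -192*(-6 + √10) = 1152 - 192*√10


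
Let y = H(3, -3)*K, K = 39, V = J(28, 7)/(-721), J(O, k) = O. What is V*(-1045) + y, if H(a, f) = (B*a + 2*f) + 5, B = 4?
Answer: 48367/103 ≈ 469.58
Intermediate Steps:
H(a, f) = 5 + 2*f + 4*a (H(a, f) = (4*a + 2*f) + 5 = (2*f + 4*a) + 5 = 5 + 2*f + 4*a)
V = -4/103 (V = 28/(-721) = 28*(-1/721) = -4/103 ≈ -0.038835)
y = 429 (y = (5 + 2*(-3) + 4*3)*39 = (5 - 6 + 12)*39 = 11*39 = 429)
V*(-1045) + y = -4/103*(-1045) + 429 = 4180/103 + 429 = 48367/103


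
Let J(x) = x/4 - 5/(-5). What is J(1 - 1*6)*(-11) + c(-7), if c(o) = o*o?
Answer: 207/4 ≈ 51.750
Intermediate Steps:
c(o) = o**2
J(x) = 1 + x/4 (J(x) = x*(1/4) - 5*(-1/5) = x/4 + 1 = 1 + x/4)
J(1 - 1*6)*(-11) + c(-7) = (1 + (1 - 1*6)/4)*(-11) + (-7)**2 = (1 + (1 - 6)/4)*(-11) + 49 = (1 + (1/4)*(-5))*(-11) + 49 = (1 - 5/4)*(-11) + 49 = -1/4*(-11) + 49 = 11/4 + 49 = 207/4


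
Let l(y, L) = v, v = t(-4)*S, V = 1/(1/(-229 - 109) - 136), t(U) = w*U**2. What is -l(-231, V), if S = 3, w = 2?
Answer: -96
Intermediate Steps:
t(U) = 2*U**2
V = -338/45969 (V = 1/(1/(-338) - 136) = 1/(-1/338 - 136) = 1/(-45969/338) = -338/45969 ≈ -0.0073528)
v = 96 (v = (2*(-4)**2)*3 = (2*16)*3 = 32*3 = 96)
l(y, L) = 96
-l(-231, V) = -1*96 = -96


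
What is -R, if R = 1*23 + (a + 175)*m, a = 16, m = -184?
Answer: 35121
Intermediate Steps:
R = -35121 (R = 1*23 + (16 + 175)*(-184) = 23 + 191*(-184) = 23 - 35144 = -35121)
-R = -1*(-35121) = 35121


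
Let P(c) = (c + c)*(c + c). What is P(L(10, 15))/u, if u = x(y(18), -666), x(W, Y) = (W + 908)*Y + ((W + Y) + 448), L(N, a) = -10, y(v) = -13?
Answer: -400/596301 ≈ -0.00067080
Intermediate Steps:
P(c) = 4*c² (P(c) = (2*c)*(2*c) = 4*c²)
x(W, Y) = 448 + W + Y + Y*(908 + W) (x(W, Y) = (908 + W)*Y + (448 + W + Y) = Y*(908 + W) + (448 + W + Y) = 448 + W + Y + Y*(908 + W))
u = -596301 (u = 448 - 13 + 909*(-666) - 13*(-666) = 448 - 13 - 605394 + 8658 = -596301)
P(L(10, 15))/u = (4*(-10)²)/(-596301) = (4*100)*(-1/596301) = 400*(-1/596301) = -400/596301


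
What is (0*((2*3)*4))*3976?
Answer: 0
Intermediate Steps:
(0*((2*3)*4))*3976 = (0*(6*4))*3976 = (0*24)*3976 = 0*3976 = 0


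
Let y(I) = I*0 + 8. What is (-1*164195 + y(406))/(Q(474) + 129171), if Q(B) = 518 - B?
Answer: -164187/129215 ≈ -1.2706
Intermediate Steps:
y(I) = 8 (y(I) = 0 + 8 = 8)
(-1*164195 + y(406))/(Q(474) + 129171) = (-1*164195 + 8)/((518 - 1*474) + 129171) = (-164195 + 8)/((518 - 474) + 129171) = -164187/(44 + 129171) = -164187/129215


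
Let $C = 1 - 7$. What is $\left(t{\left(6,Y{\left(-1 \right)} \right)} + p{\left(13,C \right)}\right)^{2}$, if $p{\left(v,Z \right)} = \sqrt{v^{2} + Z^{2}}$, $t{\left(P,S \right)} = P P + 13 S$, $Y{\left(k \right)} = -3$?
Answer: $\left(3 - \sqrt{205}\right)^{2} \approx 128.09$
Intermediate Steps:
$t{\left(P,S \right)} = P^{2} + 13 S$
$C = -6$ ($C = 1 - 7 = -6$)
$p{\left(v,Z \right)} = \sqrt{Z^{2} + v^{2}}$
$\left(t{\left(6,Y{\left(-1 \right)} \right)} + p{\left(13,C \right)}\right)^{2} = \left(\left(6^{2} + 13 \left(-3\right)\right) + \sqrt{\left(-6\right)^{2} + 13^{2}}\right)^{2} = \left(\left(36 - 39\right) + \sqrt{36 + 169}\right)^{2} = \left(-3 + \sqrt{205}\right)^{2}$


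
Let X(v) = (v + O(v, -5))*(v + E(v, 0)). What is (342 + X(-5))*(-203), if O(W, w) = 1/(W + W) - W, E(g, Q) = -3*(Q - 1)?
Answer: -347333/5 ≈ -69467.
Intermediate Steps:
E(g, Q) = 3 - 3*Q (E(g, Q) = -3*(-1 + Q) = 3 - 3*Q)
O(W, w) = 1/(2*W) - W
X(v) = (3 + v)/(2*v) (X(v) = (v + (1/(2*v) - v))*(v + (3 - 3*0)) = (1/(2*v))*(v + (3 + 0)) = (1/(2*v))*(v + 3) = (1/(2*v))*(3 + v) = (3 + v)/(2*v))
(342 + X(-5))*(-203) = (342 + (½)*(3 - 5)/(-5))*(-203) = (342 + (½)*(-⅕)*(-2))*(-203) = (342 + ⅕)*(-203) = (1711/5)*(-203) = -347333/5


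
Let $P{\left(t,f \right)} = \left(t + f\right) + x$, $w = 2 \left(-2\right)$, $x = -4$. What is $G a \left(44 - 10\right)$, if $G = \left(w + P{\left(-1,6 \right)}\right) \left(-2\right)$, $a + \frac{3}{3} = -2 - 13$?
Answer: $-3264$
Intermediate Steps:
$w = -4$
$a = -16$ ($a = -1 - 15 = -16$)
$P{\left(t,f \right)} = -4 + f + t$ ($P{\left(t,f \right)} = \left(t + f\right) - 4 = \left(f + t\right) - 4 = -4 + f + t$)
$G = 6$ ($G = \left(-4 - -1\right) \left(-2\right) = \left(-4 + 1\right) \left(-2\right) = \left(-3\right) \left(-2\right) = 6$)
$G a \left(44 - 10\right) = 6 \left(-16\right) \left(44 - 10\right) = - 96 \left(44 - 10\right) = \left(-96\right) 34 = -3264$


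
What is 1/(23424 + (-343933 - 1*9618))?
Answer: -1/330127 ≈ -3.0291e-6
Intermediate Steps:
1/(23424 + (-343933 - 1*9618)) = 1/(23424 + (-343933 - 9618)) = 1/(23424 - 353551) = 1/(-330127) = -1/330127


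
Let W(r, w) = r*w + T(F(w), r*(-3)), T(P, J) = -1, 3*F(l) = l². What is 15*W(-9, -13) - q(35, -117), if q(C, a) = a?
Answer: 1857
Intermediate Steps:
F(l) = l²/3
W(r, w) = -1 + r*w (W(r, w) = r*w - 1 = -1 + r*w)
15*W(-9, -13) - q(35, -117) = 15*(-1 - 9*(-13)) - 1*(-117) = 15*(-1 + 117) + 117 = 15*116 + 117 = 1740 + 117 = 1857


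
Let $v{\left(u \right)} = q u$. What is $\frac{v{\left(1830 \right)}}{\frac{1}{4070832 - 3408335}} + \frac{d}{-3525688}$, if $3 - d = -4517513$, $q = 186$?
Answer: $\frac{198761303432109541}{881422} \approx 2.255 \cdot 10^{11}$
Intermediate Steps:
$d = 4517516$ ($d = 3 - -4517513 = 3 + 4517513 = 4517516$)
$v{\left(u \right)} = 186 u$
$\frac{v{\left(1830 \right)}}{\frac{1}{4070832 - 3408335}} + \frac{d}{-3525688} = \frac{186 \cdot 1830}{\frac{1}{4070832 - 3408335}} + \frac{4517516}{-3525688} = \frac{340380}{\frac{1}{662497}} + 4517516 \left(- \frac{1}{3525688}\right) = 340380 \frac{1}{\frac{1}{662497}} - \frac{1129379}{881422} = 340380 \cdot 662497 - \frac{1129379}{881422} = 225500728860 - \frac{1129379}{881422} = \frac{198761303432109541}{881422}$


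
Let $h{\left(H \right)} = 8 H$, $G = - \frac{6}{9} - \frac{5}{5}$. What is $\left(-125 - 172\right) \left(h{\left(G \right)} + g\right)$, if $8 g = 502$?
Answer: $- \frac{58707}{4} \approx -14677.0$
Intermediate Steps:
$g = \frac{251}{4}$ ($g = \frac{1}{8} \cdot 502 = \frac{251}{4} \approx 62.75$)
$G = - \frac{5}{3}$ ($G = \left(-6\right) \frac{1}{9} - 1 = - \frac{2}{3} - 1 = - \frac{5}{3} \approx -1.6667$)
$\left(-125 - 172\right) \left(h{\left(G \right)} + g\right) = \left(-125 - 172\right) \left(8 \left(- \frac{5}{3}\right) + \frac{251}{4}\right) = \left(-125 - 172\right) \left(- \frac{40}{3} + \frac{251}{4}\right) = \left(-297\right) \frac{593}{12} = - \frac{58707}{4}$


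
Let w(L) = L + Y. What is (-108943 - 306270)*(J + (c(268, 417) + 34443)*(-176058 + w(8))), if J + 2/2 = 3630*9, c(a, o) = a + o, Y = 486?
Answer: 2560693111283399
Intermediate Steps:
w(L) = 486 + L (w(L) = L + 486 = 486 + L)
J = 32669 (J = -1 + 3630*9 = -1 + 32670 = 32669)
(-108943 - 306270)*(J + (c(268, 417) + 34443)*(-176058 + w(8))) = (-108943 - 306270)*(32669 + ((268 + 417) + 34443)*(-176058 + (486 + 8))) = -415213*(32669 + (685 + 34443)*(-176058 + 494)) = -415213*(32669 + 35128*(-175564)) = -415213*(32669 - 6167212192) = -415213*(-6167179523) = 2560693111283399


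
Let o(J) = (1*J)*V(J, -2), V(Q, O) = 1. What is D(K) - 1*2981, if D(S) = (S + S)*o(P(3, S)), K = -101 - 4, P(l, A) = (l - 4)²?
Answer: -3191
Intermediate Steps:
P(l, A) = (-4 + l)²
K = -105
o(J) = J (o(J) = (1*J)*1 = J*1 = J)
D(S) = 2*S (D(S) = (S + S)*(-4 + 3)² = (2*S)*(-1)² = (2*S)*1 = 2*S)
D(K) - 1*2981 = 2*(-105) - 1*2981 = -210 - 2981 = -3191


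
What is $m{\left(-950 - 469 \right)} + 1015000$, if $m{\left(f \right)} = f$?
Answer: $1013581$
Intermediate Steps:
$m{\left(-950 - 469 \right)} + 1015000 = \left(-950 - 469\right) + 1015000 = -1419 + 1015000 = 1013581$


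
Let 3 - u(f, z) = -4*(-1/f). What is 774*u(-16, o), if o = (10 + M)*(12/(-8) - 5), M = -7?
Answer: 5031/2 ≈ 2515.5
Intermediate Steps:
o = -39/2 (o = (10 - 7)*(12/(-8) - 5) = 3*(12*(-⅛) - 5) = 3*(-3/2 - 5) = 3*(-13/2) = -39/2 ≈ -19.500)
u(f, z) = 3 - 4/f (u(f, z) = 3 - (-4)/((-f)) = 3 - (-4)*(-1/f) = 3 - 4/f)
774*u(-16, o) = 774*(3 - 4/(-16)) = 774*(3 - 4*(-1/16)) = 774*(3 + ¼) = 774*(13/4) = 5031/2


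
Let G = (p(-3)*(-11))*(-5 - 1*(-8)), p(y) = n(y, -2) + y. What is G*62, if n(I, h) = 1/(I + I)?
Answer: 6479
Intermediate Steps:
n(I, h) = 1/(2*I)
p(y) = y + 1/(2*y) (p(y) = 1/(2*y) + y = y + 1/(2*y))
G = 209/2 (G = ((-3 + (½)/(-3))*(-11))*(-5 - 1*(-8)) = ((-3 + (½)*(-⅓))*(-11))*(-5 + 8) = ((-3 - ⅙)*(-11))*3 = -19/6*(-11)*3 = (209/6)*3 = 209/2 ≈ 104.50)
G*62 = (209/2)*62 = 6479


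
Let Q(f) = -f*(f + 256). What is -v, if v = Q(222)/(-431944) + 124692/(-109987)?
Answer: 10547145189/11877056182 ≈ 0.88803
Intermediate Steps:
Q(f) = -f*(256 + f)
v = -10547145189/11877056182 (v = -1*222*(256 + 222)/(-431944) + 124692/(-109987) = -1*222*478*(-1/431944) + 124692*(-1/109987) = -106116*(-1/431944) - 124692/109987 = 26529/107986 - 124692/109987 = -10547145189/11877056182 ≈ -0.88803)
-v = -1*(-10547145189/11877056182) = 10547145189/11877056182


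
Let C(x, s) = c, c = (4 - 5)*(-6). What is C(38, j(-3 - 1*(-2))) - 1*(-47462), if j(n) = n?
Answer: 47468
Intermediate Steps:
c = 6 (c = -1*(-6) = 6)
C(x, s) = 6
C(38, j(-3 - 1*(-2))) - 1*(-47462) = 6 - 1*(-47462) = 6 + 47462 = 47468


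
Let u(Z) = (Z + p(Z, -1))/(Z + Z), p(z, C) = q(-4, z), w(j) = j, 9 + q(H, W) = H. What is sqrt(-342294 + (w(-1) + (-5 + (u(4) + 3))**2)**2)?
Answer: I*sqrt(1401721503)/64 ≈ 584.99*I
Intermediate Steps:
q(H, W) = -9 + H
p(z, C) = -13 (p(z, C) = -9 - 4 = -13)
u(Z) = (-13 + Z)/(2*Z) (u(Z) = (Z - 13)/(Z + Z) = (-13 + Z)/((2*Z)) = (-13 + Z)*(1/(2*Z)) = (-13 + Z)/(2*Z))
sqrt(-342294 + (w(-1) + (-5 + (u(4) + 3))**2)**2) = sqrt(-342294 + (-1 + (-5 + ((1/2)*(-13 + 4)/4 + 3))**2)**2) = sqrt(-342294 + (-1 + (-5 + ((1/2)*(1/4)*(-9) + 3))**2)**2) = sqrt(-342294 + (-1 + (-5 + (-9/8 + 3))**2)**2) = sqrt(-342294 + (-1 + (-5 + 15/8)**2)**2) = sqrt(-342294 + (-1 + (-25/8)**2)**2) = sqrt(-342294 + (-1 + 625/64)**2) = sqrt(-342294 + (561/64)**2) = sqrt(-342294 + 314721/4096) = sqrt(-1401721503/4096) = I*sqrt(1401721503)/64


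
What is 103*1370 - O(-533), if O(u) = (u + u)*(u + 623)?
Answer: 237050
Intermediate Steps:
O(u) = 2*u*(623 + u) (O(u) = (2*u)*(623 + u) = 2*u*(623 + u))
103*1370 - O(-533) = 103*1370 - 2*(-533)*(623 - 533) = 141110 - 2*(-533)*90 = 141110 - 1*(-95940) = 141110 + 95940 = 237050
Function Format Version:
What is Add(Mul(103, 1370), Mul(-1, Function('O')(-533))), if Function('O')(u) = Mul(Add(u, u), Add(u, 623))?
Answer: 237050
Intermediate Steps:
Function('O')(u) = Mul(2, u, Add(623, u)) (Function('O')(u) = Mul(Mul(2, u), Add(623, u)) = Mul(2, u, Add(623, u)))
Add(Mul(103, 1370), Mul(-1, Function('O')(-533))) = Add(Mul(103, 1370), Mul(-1, Mul(2, -533, Add(623, -533)))) = Add(141110, Mul(-1, Mul(2, -533, 90))) = Add(141110, Mul(-1, -95940)) = Add(141110, 95940) = 237050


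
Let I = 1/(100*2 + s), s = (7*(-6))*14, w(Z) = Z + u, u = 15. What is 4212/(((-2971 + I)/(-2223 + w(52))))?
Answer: 271035072/88673 ≈ 3056.6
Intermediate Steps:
w(Z) = 15 + Z (w(Z) = Z + 15 = 15 + Z)
s = -588 (s = -42*14 = -588)
I = -1/388 (I = 1/(100*2 - 588) = 1/(200 - 588) = 1/(-388) = -1/388 ≈ -0.0025773)
4212/(((-2971 + I)/(-2223 + w(52)))) = 4212/(((-2971 - 1/388)/(-2223 + (15 + 52)))) = 4212/((-1152749/(388*(-2223 + 67)))) = 4212/((-1152749/388/(-2156))) = 4212/((-1152749/388*(-1/2156))) = 4212/(1152749/836528) = 4212*(836528/1152749) = 271035072/88673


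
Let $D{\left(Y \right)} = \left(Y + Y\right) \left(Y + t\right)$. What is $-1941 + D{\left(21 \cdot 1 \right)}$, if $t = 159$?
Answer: $5619$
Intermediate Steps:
$D{\left(Y \right)} = 2 Y \left(159 + Y\right)$ ($D{\left(Y \right)} = \left(Y + Y\right) \left(Y + 159\right) = 2 Y \left(159 + Y\right)$)
$-1941 + D{\left(21 \cdot 1 \right)} = -1941 + 2 \cdot 21 \cdot 1 \left(159 + 21 \cdot 1\right) = -1941 + 2 \cdot 21 \left(159 + 21\right) = -1941 + 2 \cdot 21 \cdot 180 = -1941 + 7560 = 5619$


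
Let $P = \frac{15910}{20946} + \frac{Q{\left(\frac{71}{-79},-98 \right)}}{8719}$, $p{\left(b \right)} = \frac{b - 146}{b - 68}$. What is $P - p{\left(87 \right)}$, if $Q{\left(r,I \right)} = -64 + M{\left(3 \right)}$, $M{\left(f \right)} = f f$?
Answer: $\frac{6694420103}{1734967653} \approx 3.8585$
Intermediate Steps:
$M{\left(f \right)} = f^{2}$
$p{\left(b \right)} = \frac{-146 + b}{-68 + b}$
$Q{\left(r,I \right)} = -55$ ($Q{\left(r,I \right)} = -64 + 3^{2} = -64 + 9 = -55$)
$P = \frac{68783630}{91314087}$ ($P = \frac{15910}{20946} - \frac{55}{8719} = 15910 \cdot \frac{1}{20946} - \frac{55}{8719} = \frac{7955}{10473} - \frac{55}{8719} = \frac{68783630}{91314087} \approx 0.75326$)
$P - p{\left(87 \right)} = \frac{68783630}{91314087} - \frac{-146 + 87}{-68 + 87} = \frac{68783630}{91314087} - \frac{1}{19} \left(-59\right) = \frac{68783630}{91314087} - - \frac{59}{19} = \frac{68783630}{91314087} + \frac{59}{19} = \frac{6694420103}{1734967653}$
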